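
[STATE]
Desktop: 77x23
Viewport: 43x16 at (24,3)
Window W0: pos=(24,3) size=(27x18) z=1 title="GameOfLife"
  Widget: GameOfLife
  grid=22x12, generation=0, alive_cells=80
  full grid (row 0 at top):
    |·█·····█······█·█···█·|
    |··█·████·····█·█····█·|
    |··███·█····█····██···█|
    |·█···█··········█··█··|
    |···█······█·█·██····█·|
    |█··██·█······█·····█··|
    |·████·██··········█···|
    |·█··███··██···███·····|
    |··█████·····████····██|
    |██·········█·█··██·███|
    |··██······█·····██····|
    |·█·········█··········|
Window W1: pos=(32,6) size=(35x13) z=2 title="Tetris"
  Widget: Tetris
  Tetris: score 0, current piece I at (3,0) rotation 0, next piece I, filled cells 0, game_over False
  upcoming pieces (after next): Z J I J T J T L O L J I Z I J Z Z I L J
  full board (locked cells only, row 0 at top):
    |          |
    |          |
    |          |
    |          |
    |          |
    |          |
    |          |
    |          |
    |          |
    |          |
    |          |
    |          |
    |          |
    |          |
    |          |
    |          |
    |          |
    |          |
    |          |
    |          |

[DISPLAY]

┏━━━━━━━━━━━━━━━━━━━━━━━━━┓                
┃ GameOfLife              ┃                
┠─────────────────────────┨                
┃Gen: 0 ┏━━━━━━━━━━━━━━━━━━━━━━━━━━━━━━━━━┓
┃·█·····┃ Tetris                          ┃
┃··█·███┠─────────────────────────────────┨
┃··███·█┃          │Next:                 ┃
┃·█···█·┃          │████                  ┃
┃···█···┃          │                      ┃
┃█··██·█┃          │                      ┃
┃·████·█┃          │                      ┃
┃·█··███┃          │                      ┃
┃··█████┃          │Score:                ┃
┃██·····┃          │0                     ┃
┃··██···┃          │                      ┃
┃·█·····┗━━━━━━━━━━━━━━━━━━━━━━━━━━━━━━━━━┛


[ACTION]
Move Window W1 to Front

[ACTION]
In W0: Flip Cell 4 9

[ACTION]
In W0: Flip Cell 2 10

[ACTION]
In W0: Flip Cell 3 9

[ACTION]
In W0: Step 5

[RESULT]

┏━━━━━━━━━━━━━━━━━━━━━━━━━┓                
┃ GameOfLife              ┃                
┠─────────────────────────┨                
┃Gen: 5 ┏━━━━━━━━━━━━━━━━━━━━━━━━━━━━━━━━━┓
┃·██···█┃ Tetris                          ┃
┃█··█·█·┠─────────────────────────────────┨
┃·······┃          │Next:                 ┃
┃···█·██┃          │████                  ┃
┃█··█···┃          │                      ┃
┃█···█··┃          │                      ┃
┃█······┃          │                      ┃
┃█······┃          │                      ┃
┃·█·█···┃          │Score:                ┃
┃·█·██··┃          │0                     ┃
┃··██···┃          │                      ┃
┃··█····┗━━━━━━━━━━━━━━━━━━━━━━━━━━━━━━━━━┛


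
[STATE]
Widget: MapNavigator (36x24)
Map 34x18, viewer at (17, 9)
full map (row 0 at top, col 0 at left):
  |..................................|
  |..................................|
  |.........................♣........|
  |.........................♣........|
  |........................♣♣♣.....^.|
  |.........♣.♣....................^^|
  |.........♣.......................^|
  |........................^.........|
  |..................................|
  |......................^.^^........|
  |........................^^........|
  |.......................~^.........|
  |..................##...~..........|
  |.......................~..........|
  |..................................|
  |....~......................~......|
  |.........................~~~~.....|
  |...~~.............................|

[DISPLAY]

                                    
                                    
                                    
 .................................. 
 .................................. 
 .........................♣........ 
 .........................♣........ 
 ........................♣♣♣.....^. 
 .........♣.♣....................^^ 
 .........♣.......................^ 
 ........................^......... 
 .................................. 
 .................@....^.^^........ 
 ........................^^........ 
 .......................~^......... 
 ..................##...~.......... 
 .......................~.......... 
 .................................. 
 ....~......................~...... 
 .........................~~~~..... 
 ...~~............................. 
                                    
                                    
                                    


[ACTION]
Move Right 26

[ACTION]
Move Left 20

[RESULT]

                                    
                                    
                                    
     ...............................
     ...............................
     .........................♣.....
     .........................♣.....
     ........................♣♣♣....
     .........♣.♣...................
     .........♣.....................
     ........................^......
     ...............................
     .............@........^.^^.....
     ........................^^.....
     .......................~^......
     ..................##...~.......
     .......................~.......
     ...............................
     ....~......................~...
     .........................~~~~..
     ...~~..........................
                                    
                                    
                                    


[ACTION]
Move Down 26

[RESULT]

     .........♣.♣...................
     .........♣.....................
     ........................^......
     ...............................
     ......................^.^^.....
     ........................^^.....
     .......................~^......
     ..................##...~.......
     .......................~.......
     ...............................
     ....~......................~...
     .........................~~~~..
     ...~~........@.................
                                    
                                    
                                    
                                    
                                    
                                    
                                    
                                    
                                    
                                    
                                    


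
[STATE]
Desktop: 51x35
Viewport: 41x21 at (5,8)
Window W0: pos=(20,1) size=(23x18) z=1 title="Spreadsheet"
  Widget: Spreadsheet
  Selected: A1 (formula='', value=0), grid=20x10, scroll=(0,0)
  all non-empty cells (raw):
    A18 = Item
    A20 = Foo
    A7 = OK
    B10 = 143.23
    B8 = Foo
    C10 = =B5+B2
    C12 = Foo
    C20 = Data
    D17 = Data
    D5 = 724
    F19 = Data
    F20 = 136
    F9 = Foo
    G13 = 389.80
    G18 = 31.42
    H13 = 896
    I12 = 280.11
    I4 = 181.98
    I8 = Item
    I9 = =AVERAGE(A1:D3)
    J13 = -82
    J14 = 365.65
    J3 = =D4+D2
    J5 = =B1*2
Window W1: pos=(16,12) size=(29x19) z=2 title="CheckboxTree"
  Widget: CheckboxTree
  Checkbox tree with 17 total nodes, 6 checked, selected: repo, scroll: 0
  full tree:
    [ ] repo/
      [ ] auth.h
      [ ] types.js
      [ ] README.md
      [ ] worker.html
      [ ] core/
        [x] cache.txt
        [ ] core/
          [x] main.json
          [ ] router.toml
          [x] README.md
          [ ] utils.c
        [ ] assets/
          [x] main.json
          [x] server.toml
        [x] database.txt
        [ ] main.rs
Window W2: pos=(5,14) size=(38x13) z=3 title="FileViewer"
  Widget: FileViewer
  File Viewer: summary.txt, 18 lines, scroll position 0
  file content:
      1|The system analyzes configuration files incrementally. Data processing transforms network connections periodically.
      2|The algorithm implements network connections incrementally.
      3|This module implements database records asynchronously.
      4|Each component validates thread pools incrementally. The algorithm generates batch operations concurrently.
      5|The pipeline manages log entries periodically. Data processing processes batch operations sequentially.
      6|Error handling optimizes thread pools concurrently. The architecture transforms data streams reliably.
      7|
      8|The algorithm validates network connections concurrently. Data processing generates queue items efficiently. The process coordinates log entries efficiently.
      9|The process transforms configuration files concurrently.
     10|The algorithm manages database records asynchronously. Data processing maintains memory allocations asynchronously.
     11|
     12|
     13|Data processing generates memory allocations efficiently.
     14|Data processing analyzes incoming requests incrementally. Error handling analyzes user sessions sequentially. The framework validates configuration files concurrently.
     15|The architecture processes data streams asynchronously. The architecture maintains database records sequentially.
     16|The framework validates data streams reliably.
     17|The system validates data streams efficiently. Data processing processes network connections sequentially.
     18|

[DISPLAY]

               ┃  2        0       0 ┃   
               ┃  3        0       0 ┃   
               ┃  4        0       0 ┃   
               ┃  5        0       0 ┃   
           ┏━━━━━━━━━━━━━━━━━━━━━━━━━━━┓ 
           ┃ CheckboxTree              ┃ 
┏━━━━━━━━━━━━━━━━━━━━━━━━━━━━━━━━━━━━┓─┨ 
┃ FileViewer                         ┃ ┃ 
┠────────────────────────────────────┨ ┃ 
┃The system analyzes configuration f▲┃ ┃ 
┃The algorithm implements network co█┃ ┃ 
┃This module implements database rec░┃ ┃ 
┃Each component validates thread poo░┃ ┃ 
┃The pipeline manages log entries pe░┃ ┃ 
┃Error handling optimizes thread poo░┃ ┃ 
┃                                   ░┃ ┃ 
┃The algorithm validates network con░┃ ┃ 
┃The process transforms configuratio▼┃ ┃ 
┗━━━━━━━━━━━━━━━━━━━━━━━━━━━━━━━━━━━━┛ ┃ 
           ┃     [x] assets/           ┃ 
           ┃       [x] main.json       ┃ 


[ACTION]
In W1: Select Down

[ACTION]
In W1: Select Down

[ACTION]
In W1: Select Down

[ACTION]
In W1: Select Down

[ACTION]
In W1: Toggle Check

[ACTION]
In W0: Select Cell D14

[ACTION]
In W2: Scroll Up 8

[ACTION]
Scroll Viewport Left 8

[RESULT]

                    ┃  2        0       0
                    ┃  3        0       0
                    ┃  4        0       0
                    ┃  5        0       0
                ┏━━━━━━━━━━━━━━━━━━━━━━━━
                ┃ CheckboxTree           
     ┏━━━━━━━━━━━━━━━━━━━━━━━━━━━━━━━━━━━
     ┃ FileViewer                        
     ┠───────────────────────────────────
     ┃The system analyzes configuration f
     ┃The algorithm implements network co
     ┃This module implements database rec
     ┃Each component validates thread poo
     ┃The pipeline manages log entries pe
     ┃Error handling optimizes thread poo
     ┃                                   
     ┃The algorithm validates network con
     ┃The process transforms configuratio
     ┗━━━━━━━━━━━━━━━━━━━━━━━━━━━━━━━━━━━
                ┃     [x] assets/        
                ┃       [x] main.json    


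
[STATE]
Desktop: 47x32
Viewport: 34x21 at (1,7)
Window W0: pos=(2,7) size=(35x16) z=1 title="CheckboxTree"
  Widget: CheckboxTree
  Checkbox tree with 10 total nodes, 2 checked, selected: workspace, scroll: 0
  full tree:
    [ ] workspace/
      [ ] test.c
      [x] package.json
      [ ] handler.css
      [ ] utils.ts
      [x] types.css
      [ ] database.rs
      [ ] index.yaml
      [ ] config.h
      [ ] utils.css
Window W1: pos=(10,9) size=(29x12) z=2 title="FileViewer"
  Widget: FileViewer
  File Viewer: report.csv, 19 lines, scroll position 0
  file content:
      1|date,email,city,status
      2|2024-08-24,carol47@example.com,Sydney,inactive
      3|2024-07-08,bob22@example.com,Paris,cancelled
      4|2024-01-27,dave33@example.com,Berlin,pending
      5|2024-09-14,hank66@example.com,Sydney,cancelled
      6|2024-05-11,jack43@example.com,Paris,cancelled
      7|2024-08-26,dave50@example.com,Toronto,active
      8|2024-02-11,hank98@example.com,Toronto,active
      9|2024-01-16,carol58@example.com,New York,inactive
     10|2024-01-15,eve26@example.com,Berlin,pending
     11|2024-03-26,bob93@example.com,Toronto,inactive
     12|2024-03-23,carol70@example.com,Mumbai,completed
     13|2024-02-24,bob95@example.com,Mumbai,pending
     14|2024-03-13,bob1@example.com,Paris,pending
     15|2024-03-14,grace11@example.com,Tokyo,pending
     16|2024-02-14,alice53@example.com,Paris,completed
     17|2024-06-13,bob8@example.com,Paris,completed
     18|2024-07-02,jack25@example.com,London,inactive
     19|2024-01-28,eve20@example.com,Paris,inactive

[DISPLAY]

 ┏━━━━━━━━━━━━━━━━━━━━━━━━━━━━━━━━
 ┃ CheckboxTree                   
 ┠───────┏━━━━━━━━━━━━━━━━━━━━━━━━
 ┃>[-] wo┃ FileViewer             
 ┃   [ ] ┠────────────────────────
 ┃   [x] ┃date,email,city,status  
 ┃   [ ] ┃2024-08-24,carol47@examp
 ┃   [ ] ┃2024-07-08,bob22@example
 ┃   [x] ┃2024-01-27,dave33@exampl
 ┃   [ ] ┃2024-09-14,hank66@exampl
 ┃   [ ] ┃2024-05-11,jack43@exampl
 ┃   [ ] ┃2024-08-26,dave50@exampl
 ┃   [ ] ┃2024-02-11,hank98@exampl
 ┃       ┗━━━━━━━━━━━━━━━━━━━━━━━━
 ┃                                
 ┗━━━━━━━━━━━━━━━━━━━━━━━━━━━━━━━━
                                  
                                  
                                  
                                  
                                  


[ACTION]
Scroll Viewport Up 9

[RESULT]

                                  
                                  
                                  
                                  
                                  
                                  
                                  
 ┏━━━━━━━━━━━━━━━━━━━━━━━━━━━━━━━━
 ┃ CheckboxTree                   
 ┠───────┏━━━━━━━━━━━━━━━━━━━━━━━━
 ┃>[-] wo┃ FileViewer             
 ┃   [ ] ┠────────────────────────
 ┃   [x] ┃date,email,city,status  
 ┃   [ ] ┃2024-08-24,carol47@examp
 ┃   [ ] ┃2024-07-08,bob22@example
 ┃   [x] ┃2024-01-27,dave33@exampl
 ┃   [ ] ┃2024-09-14,hank66@exampl
 ┃   [ ] ┃2024-05-11,jack43@exampl
 ┃   [ ] ┃2024-08-26,dave50@exampl
 ┃   [ ] ┃2024-02-11,hank98@exampl
 ┃       ┗━━━━━━━━━━━━━━━━━━━━━━━━


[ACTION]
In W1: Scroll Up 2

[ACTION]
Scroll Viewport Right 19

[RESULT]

                                  
                                  
                                  
                                  
                                  
                                  
                                  
━━━━━━━━━━━━━━━━━━━━━━━┓          
ree                    ┃          
━━━━━━━━━━━━━━━━━━━━━━━━━┓        
ileViewer                ┃        
─────────────────────────┨        
te,email,city,status    ▲┃        
24-08-24,carol47@example█┃        
24-07-08,bob22@example.c░┃        
24-01-27,dave33@example.░┃        
24-09-14,hank66@example.░┃        
24-05-11,jack43@example.░┃        
24-08-26,dave50@example.░┃        
24-02-11,hank98@example.▼┃        
━━━━━━━━━━━━━━━━━━━━━━━━━┛        


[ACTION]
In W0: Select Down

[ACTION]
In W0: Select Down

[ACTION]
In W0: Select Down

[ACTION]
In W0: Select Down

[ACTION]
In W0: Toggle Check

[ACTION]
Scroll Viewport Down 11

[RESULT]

─────────────────────────┨        
te,email,city,status    ▲┃        
24-08-24,carol47@example█┃        
24-07-08,bob22@example.c░┃        
24-01-27,dave33@example.░┃        
24-09-14,hank66@example.░┃        
24-05-11,jack43@example.░┃        
24-08-26,dave50@example.░┃        
24-02-11,hank98@example.▼┃        
━━━━━━━━━━━━━━━━━━━━━━━━━┛        
                       ┃          
━━━━━━━━━━━━━━━━━━━━━━━┛          
                                  
                                  
                                  
                                  
                                  
                                  
                                  
                                  
                                  


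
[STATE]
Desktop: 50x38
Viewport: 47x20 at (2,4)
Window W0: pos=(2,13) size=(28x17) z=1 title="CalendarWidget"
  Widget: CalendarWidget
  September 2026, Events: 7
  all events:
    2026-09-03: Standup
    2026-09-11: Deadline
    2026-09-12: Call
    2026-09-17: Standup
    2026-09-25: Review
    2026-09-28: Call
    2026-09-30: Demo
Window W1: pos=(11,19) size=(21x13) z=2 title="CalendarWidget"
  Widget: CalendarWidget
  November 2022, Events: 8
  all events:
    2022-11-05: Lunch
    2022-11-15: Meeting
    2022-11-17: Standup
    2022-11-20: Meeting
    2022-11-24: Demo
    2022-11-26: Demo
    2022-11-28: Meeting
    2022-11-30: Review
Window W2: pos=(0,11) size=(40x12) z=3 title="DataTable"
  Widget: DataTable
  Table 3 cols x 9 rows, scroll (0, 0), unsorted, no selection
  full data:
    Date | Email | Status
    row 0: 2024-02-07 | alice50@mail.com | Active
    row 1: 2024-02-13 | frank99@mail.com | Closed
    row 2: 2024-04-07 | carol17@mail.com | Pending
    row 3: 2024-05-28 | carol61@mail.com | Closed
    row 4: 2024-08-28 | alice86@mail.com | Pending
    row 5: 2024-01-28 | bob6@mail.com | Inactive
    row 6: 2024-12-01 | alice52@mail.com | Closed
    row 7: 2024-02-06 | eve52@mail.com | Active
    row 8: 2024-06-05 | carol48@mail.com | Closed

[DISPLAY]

                                               
                                               
                                               
                                               
                                               
                                               
                                               
━━━━━━━━━━━━━━━━━━━━━━━━━━━━━━━━━━━━━┓         
DataTable                            ┃         
─────────────────────────────────────┨         
ate      │Email           │Status    ┃         
─────────┼────────────────┼────────  ┃         
024-02-07│alice50@mail.com│Active    ┃         
024-02-13│frank99@mail.com│Closed    ┃         
024-04-07│carol17@mail.com│Pending   ┃         
024-05-28│carol61@mail.com│Closed    ┃         
024-08-28│alice86@mail.com│Pending   ┃         
024-01-28│bob6@mail.com   │Inactive  ┃         
━━━━━━━━━━━━━━━━━━━━━━━━━━━━━━━━━━━━━┛         
┃        ┃Mo Tu We Th Fr Sa S┃                 


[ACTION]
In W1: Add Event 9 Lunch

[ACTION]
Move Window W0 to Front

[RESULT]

                                               
                                               
                                               
                                               
                                               
                                               
                                               
━━━━━━━━━━━━━━━━━━━━━━━━━━━━━━━━━━━━━┓         
DataTable                            ┃         
┏━━━━━━━━━━━━━━━━━━━━━━━━━━┓─────────┨         
┃ CalendarWidget           ┃tatus    ┃         
┠──────────────────────────┨───────  ┃         
┃      September 2026      ┃ctive    ┃         
┃Mo Tu We Th Fr Sa Su      ┃losed    ┃         
┃    1  2  3*  4  5  6     ┃ending   ┃         
┃ 7  8  9 10 11* 12* 13    ┃losed    ┃         
┃14 15 16 17* 18 19 20     ┃ending   ┃         
┃21 22 23 24 25* 26 27     ┃nactive  ┃         
┃28* 29 30*                ┃━━━━━━━━━┛         
┃                          ┃S┃                 


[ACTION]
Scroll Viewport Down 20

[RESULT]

┃    1  2  3*  4  5  6     ┃ending   ┃         
┃ 7  8  9 10 11* 12* 13    ┃losed    ┃         
┃14 15 16 17* 18 19 20     ┃ending   ┃         
┃21 22 23 24 25* 26 27     ┃nactive  ┃         
┃28* 29 30*                ┃━━━━━━━━━┛         
┃                          ┃S┃                 
┃                          ┃ ┃                 
┃                          ┃ ┃                 
┃                          ┃9┃                 
┃                          ┃*┃                 
┃                          ┃ ┃                 
┗━━━━━━━━━━━━━━━━━━━━━━━━━━┛ ┃                 
         ┃                   ┃                 
         ┗━━━━━━━━━━━━━━━━━━━┛                 
                                               
                                               
                                               
                                               
                                               
                                               


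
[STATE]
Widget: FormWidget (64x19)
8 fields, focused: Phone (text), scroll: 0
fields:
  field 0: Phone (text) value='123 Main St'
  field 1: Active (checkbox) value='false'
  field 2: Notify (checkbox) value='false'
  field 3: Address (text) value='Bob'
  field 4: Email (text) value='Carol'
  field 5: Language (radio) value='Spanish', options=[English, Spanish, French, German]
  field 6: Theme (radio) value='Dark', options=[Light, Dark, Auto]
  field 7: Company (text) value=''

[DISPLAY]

> Phone:      [123 Main St                                     ]
  Active:     [ ]                                               
  Notify:     [ ]                                               
  Address:    [Bob                                             ]
  Email:      [Carol                                           ]
  Language:   ( ) English  (●) Spanish  ( ) French  ( ) German  
  Theme:      ( ) Light  (●) Dark  ( ) Auto                     
  Company:    [                                                ]
                                                                
                                                                
                                                                
                                                                
                                                                
                                                                
                                                                
                                                                
                                                                
                                                                
                                                                


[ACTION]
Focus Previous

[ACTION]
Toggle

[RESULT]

  Phone:      [123 Main St                                     ]
  Active:     [ ]                                               
  Notify:     [ ]                                               
  Address:    [Bob                                             ]
  Email:      [Carol                                           ]
  Language:   ( ) English  (●) Spanish  ( ) French  ( ) German  
  Theme:      ( ) Light  (●) Dark  ( ) Auto                     
> Company:    [                                                ]
                                                                
                                                                
                                                                
                                                                
                                                                
                                                                
                                                                
                                                                
                                                                
                                                                
                                                                


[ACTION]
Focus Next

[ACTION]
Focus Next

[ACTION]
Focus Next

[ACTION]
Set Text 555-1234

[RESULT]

  Phone:      [123 Main St                                     ]
  Active:     [ ]                                               
> Notify:     [ ]                                               
  Address:    [Bob                                             ]
  Email:      [Carol                                           ]
  Language:   ( ) English  (●) Spanish  ( ) French  ( ) German  
  Theme:      ( ) Light  (●) Dark  ( ) Auto                     
  Company:    [                                                ]
                                                                
                                                                
                                                                
                                                                
                                                                
                                                                
                                                                
                                                                
                                                                
                                                                
                                                                


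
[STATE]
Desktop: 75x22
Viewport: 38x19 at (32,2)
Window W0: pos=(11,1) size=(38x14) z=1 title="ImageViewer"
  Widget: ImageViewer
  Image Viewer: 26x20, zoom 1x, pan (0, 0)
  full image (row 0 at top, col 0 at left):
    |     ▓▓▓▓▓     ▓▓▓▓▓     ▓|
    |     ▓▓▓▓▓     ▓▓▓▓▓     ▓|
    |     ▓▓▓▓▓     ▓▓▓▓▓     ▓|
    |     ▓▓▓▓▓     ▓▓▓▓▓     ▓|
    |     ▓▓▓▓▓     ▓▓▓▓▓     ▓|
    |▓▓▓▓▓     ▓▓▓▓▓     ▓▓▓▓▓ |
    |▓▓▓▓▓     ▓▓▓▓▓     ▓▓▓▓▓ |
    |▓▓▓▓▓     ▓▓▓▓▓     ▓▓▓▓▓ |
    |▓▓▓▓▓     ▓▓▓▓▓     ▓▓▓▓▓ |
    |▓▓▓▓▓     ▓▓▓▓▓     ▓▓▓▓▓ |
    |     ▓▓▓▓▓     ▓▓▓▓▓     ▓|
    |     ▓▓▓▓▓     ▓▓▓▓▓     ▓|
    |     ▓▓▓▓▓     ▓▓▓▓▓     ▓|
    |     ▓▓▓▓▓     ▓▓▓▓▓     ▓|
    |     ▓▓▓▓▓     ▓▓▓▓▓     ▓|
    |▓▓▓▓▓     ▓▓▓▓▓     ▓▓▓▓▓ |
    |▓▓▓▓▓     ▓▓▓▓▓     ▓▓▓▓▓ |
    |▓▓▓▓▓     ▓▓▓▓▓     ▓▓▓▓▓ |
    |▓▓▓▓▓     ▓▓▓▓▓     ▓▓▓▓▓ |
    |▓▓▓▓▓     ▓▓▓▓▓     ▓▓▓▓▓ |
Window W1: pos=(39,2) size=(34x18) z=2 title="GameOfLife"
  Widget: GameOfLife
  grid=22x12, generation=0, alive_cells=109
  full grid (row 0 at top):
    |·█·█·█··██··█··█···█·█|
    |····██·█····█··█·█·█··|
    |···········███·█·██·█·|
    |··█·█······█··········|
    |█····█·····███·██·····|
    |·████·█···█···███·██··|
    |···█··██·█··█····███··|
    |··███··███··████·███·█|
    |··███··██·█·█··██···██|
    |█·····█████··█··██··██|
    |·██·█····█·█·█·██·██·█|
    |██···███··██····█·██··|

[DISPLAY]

       ┏━━━━━━━━━━━━━━━━━━━━━━━━━━━━━━
───────┃ GameOfLife                   
     ▓ ┠──────────────────────────────
     ▓ ┃Gen: 0                        
     ▓ ┃·█·█·█··██··█··█···█·█        
     ▓ ┃····██·█····█··█·█·█··        
     ▓ ┃···········███·█·██·█·        
▓▓▓▓▓  ┃··█·█······█··········        
▓▓▓▓▓  ┃█····█·····███·██·····        
▓▓▓▓▓  ┃·████·█···█···███·██··        
▓▓▓▓▓  ┃···█··██·█··█····███··        
▓▓▓▓▓  ┃··███··███··████·███·█        
━━━━━━━┃··███··██·█·█··██···██        
       ┃█·····█████··█··██··██        
       ┃·██·█····█·█·█·██·██·█        
       ┃██···███··██····█·██··        
       ┃                              
       ┗━━━━━━━━━━━━━━━━━━━━━━━━━━━━━━
                                      


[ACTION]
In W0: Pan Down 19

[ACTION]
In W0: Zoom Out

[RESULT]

       ┏━━━━━━━━━━━━━━━━━━━━━━━━━━━━━━
───────┃ GameOfLife                   
▓▓▓▓▓  ┠──────────────────────────────
       ┃Gen: 0                        
       ┃·█·█·█··██··█··█···█·█        
       ┃····██·█····█··█·█·█··        
       ┃···········███·█·██·█·        
       ┃··█·█······█··········        
       ┃█····█·····███·██·····        
       ┃·████·█···█···███·██··        
       ┃···█··██·█··█····███··        
       ┃··███··███··████·███·█        
━━━━━━━┃··███··██·█·█··██···██        
       ┃█·····█████··█··██··██        
       ┃·██·█····█·█·█·██·██·█        
       ┃██···███··██····█·██··        
       ┃                              
       ┗━━━━━━━━━━━━━━━━━━━━━━━━━━━━━━
                                      


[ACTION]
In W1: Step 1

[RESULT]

       ┏━━━━━━━━━━━━━━━━━━━━━━━━━━━━━━
───────┃ GameOfLife                   
▓▓▓▓▓  ┠──────────────────────────────
       ┃Gen: 1                        
       ┃·····██·█·······█·█·█·        
       ┃····███·█······█·█·█··        
       ┃···███·····█·██··███··        
       ┃··········█····█·█····        
       ┃·····█····████··██····        
       ┃·████·██··█···█····█··        
       ┃·█····█··████·········        
       ┃·····█····█·█·██·····█        
━━━━━━━┃·██·██····█·█·········        
       ┃····███······█····█···        
       ┃··█········█··██·····█        
       ┃███··██···███··██·███·        
       ┃                              
       ┗━━━━━━━━━━━━━━━━━━━━━━━━━━━━━━
                                      


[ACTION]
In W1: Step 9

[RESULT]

       ┏━━━━━━━━━━━━━━━━━━━━━━━━━━━━━━
───────┃ GameOfLife                   
▓▓▓▓▓  ┠──────────────────────────────
       ┃Gen: 10                       
       ┃·███······█···········        
       ┃·█··█····█··█·········        
       ┃··█·····█····█········        
       ┃·███·····█···█···█····        
       ┃·█········███···███···        
       ┃···············█··█···        
       ┃·······█·█······██····        
       ┃·······█·█··██········        
━━━━━━━┃········█·██···█······        
       ┃··█··············█····        
       ┃··█········█·····█····        
       ┃··█··········████·····        
       ┃                              
       ┗━━━━━━━━━━━━━━━━━━━━━━━━━━━━━━
                                      


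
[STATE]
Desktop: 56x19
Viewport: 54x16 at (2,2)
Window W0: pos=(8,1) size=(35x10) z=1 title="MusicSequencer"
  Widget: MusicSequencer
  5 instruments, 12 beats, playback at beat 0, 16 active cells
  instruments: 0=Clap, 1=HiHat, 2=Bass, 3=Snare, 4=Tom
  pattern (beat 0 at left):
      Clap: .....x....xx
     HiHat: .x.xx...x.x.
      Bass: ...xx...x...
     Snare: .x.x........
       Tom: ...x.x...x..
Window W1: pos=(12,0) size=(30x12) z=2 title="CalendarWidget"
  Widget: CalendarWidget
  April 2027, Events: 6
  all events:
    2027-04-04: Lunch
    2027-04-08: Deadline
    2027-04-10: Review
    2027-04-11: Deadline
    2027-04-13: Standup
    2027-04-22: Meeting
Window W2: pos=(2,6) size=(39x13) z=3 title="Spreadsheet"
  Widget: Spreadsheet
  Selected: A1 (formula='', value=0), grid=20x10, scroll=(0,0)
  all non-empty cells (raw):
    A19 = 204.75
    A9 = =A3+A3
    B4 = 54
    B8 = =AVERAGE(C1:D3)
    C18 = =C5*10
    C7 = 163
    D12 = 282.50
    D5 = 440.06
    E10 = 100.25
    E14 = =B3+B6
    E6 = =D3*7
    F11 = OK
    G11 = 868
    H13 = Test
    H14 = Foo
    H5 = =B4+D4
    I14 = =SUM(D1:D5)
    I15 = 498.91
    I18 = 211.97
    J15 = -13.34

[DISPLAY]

      ┃ Mu┠────────────────────────────┨┃             
      ┠───┃         April 2027         ┃┨             
      ┃   ┃Mo Tu We Th Fr Sa Su        ┃┃             
      ┃  C┃          1  2  3  4*       ┃┃             
┏━━━━━━━━━━━━━━━━━━━━━━━━━━━━━━━━━━━━━┓┃┃             
┃ Spreadsheet                         ┃┃┃             
┠─────────────────────────────────────┨┃┃             
┃A1:                                  ┃┃┃             
┃       A       B       C       D     ┃┃┛             
┃-------------------------------------┃┛              
┃  1      [0]       0       0       0 ┃               
┃  2        0       0       0       0 ┃               
┃  3        0       0       0       0 ┃               
┃  4        0      54       0       0 ┃               
┃  5        0       0       0  440.06 ┃               
┃  6        0       0       0       0 ┃               


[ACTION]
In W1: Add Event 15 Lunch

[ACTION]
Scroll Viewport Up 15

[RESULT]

          ┏━━━━━━━━━━━━━━━━━━━━━━━━━━━━┓              
      ┏━━━┃ CalendarWidget             ┃┓             
      ┃ Mu┠────────────────────────────┨┃             
      ┠───┃         April 2027         ┃┨             
      ┃   ┃Mo Tu We Th Fr Sa Su        ┃┃             
      ┃  C┃          1  2  3  4*       ┃┃             
┏━━━━━━━━━━━━━━━━━━━━━━━━━━━━━━━━━━━━━┓┃┃             
┃ Spreadsheet                         ┃┃┃             
┠─────────────────────────────────────┨┃┃             
┃A1:                                  ┃┃┃             
┃       A       B       C       D     ┃┃┛             
┃-------------------------------------┃┛              
┃  1      [0]       0       0       0 ┃               
┃  2        0       0       0       0 ┃               
┃  3        0       0       0       0 ┃               
┃  4        0      54       0       0 ┃               


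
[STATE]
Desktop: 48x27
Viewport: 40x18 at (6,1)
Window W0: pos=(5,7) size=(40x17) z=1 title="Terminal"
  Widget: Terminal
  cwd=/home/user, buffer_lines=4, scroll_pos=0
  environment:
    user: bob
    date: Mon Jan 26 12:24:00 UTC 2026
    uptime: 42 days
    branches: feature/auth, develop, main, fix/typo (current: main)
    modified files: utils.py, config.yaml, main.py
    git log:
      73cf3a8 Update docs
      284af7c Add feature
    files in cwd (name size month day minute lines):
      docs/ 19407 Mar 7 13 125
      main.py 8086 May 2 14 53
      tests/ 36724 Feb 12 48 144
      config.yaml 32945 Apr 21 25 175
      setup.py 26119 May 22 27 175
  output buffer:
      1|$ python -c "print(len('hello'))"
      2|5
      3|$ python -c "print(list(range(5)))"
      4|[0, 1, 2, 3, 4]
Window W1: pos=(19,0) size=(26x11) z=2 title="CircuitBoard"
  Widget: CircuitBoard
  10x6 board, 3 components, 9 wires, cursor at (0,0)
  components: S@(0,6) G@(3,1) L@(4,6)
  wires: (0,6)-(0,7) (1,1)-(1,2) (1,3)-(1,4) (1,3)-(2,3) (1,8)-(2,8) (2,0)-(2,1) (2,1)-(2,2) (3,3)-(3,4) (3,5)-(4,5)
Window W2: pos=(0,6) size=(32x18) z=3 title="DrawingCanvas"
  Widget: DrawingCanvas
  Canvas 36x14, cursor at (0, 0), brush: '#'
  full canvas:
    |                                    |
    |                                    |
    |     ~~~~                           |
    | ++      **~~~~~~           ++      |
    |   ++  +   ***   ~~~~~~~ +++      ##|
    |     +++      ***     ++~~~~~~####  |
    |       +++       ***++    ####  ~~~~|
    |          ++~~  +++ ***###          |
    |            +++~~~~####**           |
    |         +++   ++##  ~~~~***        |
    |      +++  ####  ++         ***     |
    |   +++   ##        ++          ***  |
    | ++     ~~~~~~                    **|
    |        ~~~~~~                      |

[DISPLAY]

             ┃ CircuitBoard           ┃ 
             ┠────────────────────────┨ 
             ┃   0 1 2 3 4 5 6 7 8 9  ┃ 
             ┃0  [.]                  ┃ 
             ┃                        ┃ 
━━━━━━━━━━━━━━━━━━━━━━━━━┓·   · ─ ·   ┃ 
ingCanvas                ┃    │       ┃ 
─────────────────────────┨·   ·       ┃ 
                         ┃            ┃ 
                         ┃━━━━━━━━━━━━┛ 
~~~~                     ┃            ┃ 
    **~~~~~~           ++┃nge(5)))"   ┃ 
  +   ***   ~~~~~~~ +++  ┃            ┃ 
+++      ***     ++~~~~~~┃            ┃ 
  +++       ***++    ####┃            ┃ 
     ++~~  +++ ***###    ┃            ┃ 
       +++~~~~####**     ┃            ┃ 
    +++   ++##  ~~~~***  ┃            ┃ 


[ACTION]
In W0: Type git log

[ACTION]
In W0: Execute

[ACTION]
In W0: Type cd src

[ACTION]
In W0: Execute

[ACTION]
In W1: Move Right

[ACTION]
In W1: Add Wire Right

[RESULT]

             ┃ CircuitBoard           ┃ 
             ┠────────────────────────┨ 
             ┃   0 1 2 3 4 5 6 7 8 9  ┃ 
             ┃0      [.]─ ·           ┃ 
             ┃                        ┃ 
━━━━━━━━━━━━━━━━━━━━━━━━━┓·   · ─ ·   ┃ 
ingCanvas                ┃    │       ┃ 
─────────────────────────┨·   ·       ┃ 
                         ┃            ┃ 
                         ┃━━━━━━━━━━━━┛ 
~~~~                     ┃            ┃ 
    **~~~~~~           ++┃nge(5)))"   ┃ 
  +   ***   ~~~~~~~ +++  ┃            ┃ 
+++      ***     ++~~~~~~┃            ┃ 
  +++       ***++    ####┃            ┃ 
     ++~~  +++ ***###    ┃            ┃ 
       +++~~~~####**     ┃            ┃ 
    +++   ++##  ~~~~***  ┃            ┃ 
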